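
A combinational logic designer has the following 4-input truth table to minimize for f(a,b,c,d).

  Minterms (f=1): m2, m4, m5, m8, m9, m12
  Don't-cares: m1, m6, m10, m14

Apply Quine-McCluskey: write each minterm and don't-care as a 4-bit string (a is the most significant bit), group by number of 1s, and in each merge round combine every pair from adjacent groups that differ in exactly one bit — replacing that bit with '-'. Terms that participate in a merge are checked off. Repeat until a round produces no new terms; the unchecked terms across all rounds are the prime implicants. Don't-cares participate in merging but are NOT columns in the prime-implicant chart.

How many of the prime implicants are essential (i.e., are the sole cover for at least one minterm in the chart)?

[col 0] 0001*, 0010*, 0100*, 0101*, 0110*, 1000*, 1001*, 1010*, 1100*, 1110*
[col 1] -001, -010*, -100*, -110*, 0-01, 0-10*, 01-0*, 010-, 1-00*, 1-10*, 10-0*, 100-, 11-0*
[col 2] --10, -1-0, 1--0
Prime implicants: --10, -001, -1-0, 0-01, 010-, 1--0, 100-
PI chart (minterm → PIs covering it):
  2 | --10  (sole → essential)
  4 | -1-0,010-
  5 | 0-01,010-
  8 | 1--0,100-
  9 | -001,100-
  12 | -1-0,1--0
Essential prime implicants: --10

1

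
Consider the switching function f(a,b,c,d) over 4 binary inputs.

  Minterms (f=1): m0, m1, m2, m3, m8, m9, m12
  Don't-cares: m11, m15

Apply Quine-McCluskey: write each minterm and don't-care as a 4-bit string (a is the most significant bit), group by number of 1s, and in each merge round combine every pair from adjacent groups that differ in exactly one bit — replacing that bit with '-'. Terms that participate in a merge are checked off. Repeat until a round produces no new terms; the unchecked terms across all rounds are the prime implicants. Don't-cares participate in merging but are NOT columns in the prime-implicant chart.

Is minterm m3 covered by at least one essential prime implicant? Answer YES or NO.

size-2^0 implicants → 0000(✓)  0001(✓)  0010(✓)  0011(✓)  1000(✓)  1001(✓)  1011(✓)  1100(✓)  1111(✓)
size-2^1 implicants → -000(✓)  -001(✓)  -011(✓)  00-0(✓)  00-1(✓)  000-(✓)  001-(✓)  1-00  1-11  10-1(✓)  100-(✓)
size-2^2 implicants → -0-1  -00-  00--
Unchecked terms (primes): -0-1, -00-, 00--, 1-00, 1-11
Minterm coverage:
  m0 ⊆ -00-,00--
  m1 ⊆ -0-1,-00-,00--
  m2 ⊆ 00-- [E]
  m3 ⊆ -0-1,00--
  m8 ⊆ -00-,1-00
  m9 ⊆ -0-1,-00-
  m12 ⊆ 1-00 [E]
E = {00--, 1-00}

YES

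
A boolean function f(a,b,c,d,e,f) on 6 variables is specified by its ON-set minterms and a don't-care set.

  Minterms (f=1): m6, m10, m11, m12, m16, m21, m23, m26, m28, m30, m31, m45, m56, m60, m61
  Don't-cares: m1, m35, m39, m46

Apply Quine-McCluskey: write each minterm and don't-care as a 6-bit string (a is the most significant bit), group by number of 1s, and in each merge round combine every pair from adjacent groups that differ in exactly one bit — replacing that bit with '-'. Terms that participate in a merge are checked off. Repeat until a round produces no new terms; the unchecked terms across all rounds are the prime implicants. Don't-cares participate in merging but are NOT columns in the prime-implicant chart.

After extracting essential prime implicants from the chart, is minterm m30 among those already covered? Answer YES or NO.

[col 0] 000001, 000110, 001010*, 001011*, 001100*, 010000, 010101*, 010111*, 011010*, 011100*, 011110*, 011111*, 100011*, 100111*, 101101*, 101110, 111000*, 111100*, 111101*
[col 1] -11100, 0-1010, 0-1100, 00101-, 01-111, 0101-1, 011-10, 0111-0, 01111-, 1-1101, 100-11, 111-00, 11110-
Prime implicants: -11100, 0-1010, 0-1100, 000001, 000110, 00101-, 01-111, 010000, 0101-1, 011-10, 0111-0, 01111-, 1-1101, 100-11, 101110, 111-00, 11110-
PI chart (minterm → PIs covering it):
  6 | 000110  (sole → essential)
  10 | 0-1010,00101-
  11 | 00101-  (sole → essential)
  12 | 0-1100  (sole → essential)
  16 | 010000  (sole → essential)
  21 | 0101-1  (sole → essential)
  23 | 01-111,0101-1
  26 | 0-1010,011-10
  28 | -11100,0-1100,0111-0
  30 | 011-10,0111-0,01111-
  31 | 01-111,01111-
  45 | 1-1101  (sole → essential)
  56 | 111-00  (sole → essential)
  60 | -11100,111-00,11110-
  61 | 1-1101,11110-
Essential prime implicants: 0-1100, 000110, 00101-, 010000, 0101-1, 1-1101, 111-00

NO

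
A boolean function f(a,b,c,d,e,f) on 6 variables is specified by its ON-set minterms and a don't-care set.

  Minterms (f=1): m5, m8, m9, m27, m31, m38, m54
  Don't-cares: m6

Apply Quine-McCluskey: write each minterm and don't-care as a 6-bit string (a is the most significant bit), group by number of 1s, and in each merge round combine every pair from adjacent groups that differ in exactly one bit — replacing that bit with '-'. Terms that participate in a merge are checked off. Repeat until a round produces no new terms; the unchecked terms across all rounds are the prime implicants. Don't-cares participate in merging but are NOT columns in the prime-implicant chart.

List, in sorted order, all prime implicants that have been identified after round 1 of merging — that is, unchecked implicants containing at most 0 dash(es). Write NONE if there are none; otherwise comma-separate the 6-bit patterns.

size-2^0 implicants → 000101  000110(✓)  001000(✓)  001001(✓)  011011(✓)  011111(✓)  100110(✓)  110110(✓)
size-2^1 implicants → -00110  00100-  011-11  1-0110
Unchecked terms (primes): -00110, 000101, 00100-, 011-11, 1-0110

000101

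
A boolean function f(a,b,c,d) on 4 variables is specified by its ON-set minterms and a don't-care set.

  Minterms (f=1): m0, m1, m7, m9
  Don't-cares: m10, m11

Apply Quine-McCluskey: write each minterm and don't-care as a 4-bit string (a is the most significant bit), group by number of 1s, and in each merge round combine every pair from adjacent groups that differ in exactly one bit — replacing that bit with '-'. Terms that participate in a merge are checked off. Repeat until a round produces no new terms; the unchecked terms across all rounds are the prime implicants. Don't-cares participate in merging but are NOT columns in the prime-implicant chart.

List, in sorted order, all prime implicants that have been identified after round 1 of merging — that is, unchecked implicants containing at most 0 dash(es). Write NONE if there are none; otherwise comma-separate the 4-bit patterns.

0111

Round 0: 0000✓ 0001✓ 0111 1001✓ 1010✓ 1011✓
Round 1: -001 000- 10-1 101-
PIs = {-001, 000-, 0111, 10-1, 101-}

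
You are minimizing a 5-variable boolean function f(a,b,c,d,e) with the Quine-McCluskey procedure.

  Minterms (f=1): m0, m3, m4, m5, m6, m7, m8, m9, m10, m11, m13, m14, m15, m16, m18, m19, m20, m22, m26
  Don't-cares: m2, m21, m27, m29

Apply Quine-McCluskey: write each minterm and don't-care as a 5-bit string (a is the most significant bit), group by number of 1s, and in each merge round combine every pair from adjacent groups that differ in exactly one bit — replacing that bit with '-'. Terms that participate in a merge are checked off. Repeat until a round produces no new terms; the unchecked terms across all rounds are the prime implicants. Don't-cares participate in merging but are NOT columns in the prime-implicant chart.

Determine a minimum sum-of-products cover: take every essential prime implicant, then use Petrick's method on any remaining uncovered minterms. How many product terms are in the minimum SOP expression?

5

size-2^0 implicants → 00000(✓)  00010(✓)  00011(✓)  00100(✓)  00101(✓)  00110(✓)  00111(✓)  01000(✓)  01001(✓)  01010(✓)  01011(✓)  01101(✓)  01110(✓)  01111(✓)  10000(✓)  10010(✓)  10011(✓)  10100(✓)  10101(✓)  10110(✓)  11010(✓)  11011(✓)  11101(✓)
size-2^1 implicants → -0000(✓)  -0010(✓)  -0011(✓)  -0100(✓)  -0101(✓)  -0110(✓)  -1010(✓)  -1011(✓)  -1101(✓)  0-000(✓)  0-010(✓)  0-011(✓)  0-101(✓)  0-110(✓)  0-111(✓)  00-00(✓)  00-10(✓)  00-11(✓)  000-0(✓)  0001-(✓)  001-0(✓)  001-1(✓)  0010-(✓)  0011-(✓)  01-01(✓)  01-10(✓)  01-11(✓)  010-0(✓)  010-1(✓)  0100-(✓)  0101-(✓)  011-1(✓)  0111-(✓)  1-010(✓)  1-011(✓)  1-101(✓)  10-00(✓)  10-10(✓)  100-0(✓)  1001-(✓)  101-0(✓)  1010-(✓)  1101-(✓)
size-2^2 implicants → --010(✓)  --011(✓)  --101  -0-00(✓)  -0-10(✓)  -00-0(✓)  -001-(✓)  -01-0(✓)  -010-  -101-(✓)  0--10(✓)  0--11(✓)  0-0-0  0-01-(✓)  0-1-1  0-11-(✓)  00--0(✓)  00-1-(✓)  001--  01--1  01-1-(✓)  010--  1-01-(✓)  10--0(✓)
size-2^3 implicants → --01-  -0--0  0--1-
Unchecked terms (primes): --01-, --101, -0--0, -010-, 0--1-, 0-0-0, 0-1-1, 001--, 01--1, 010--
Minterm coverage:
  m0 ⊆ -0--0,0-0-0
  m3 ⊆ --01-,0--1-
  m4 ⊆ -0--0,-010-,001--
  m5 ⊆ --101,-010-,0-1-1,001--
  m6 ⊆ -0--0,0--1-,001--
  m7 ⊆ 0--1-,0-1-1,001--
  m8 ⊆ 0-0-0,010--
  m9 ⊆ 01--1,010--
  m10 ⊆ --01-,0--1-,0-0-0,010--
  m11 ⊆ --01-,0--1-,01--1,010--
  m13 ⊆ --101,0-1-1,01--1
  m14 ⊆ 0--1- [E]
  m15 ⊆ 0--1-,0-1-1,01--1
  m16 ⊆ -0--0 [E]
  m18 ⊆ --01-,-0--0
  m19 ⊆ --01- [E]
  m20 ⊆ -0--0,-010-
  m22 ⊆ -0--0 [E]
  m26 ⊆ --01- [E]
E = {--01-, -0--0, 0--1-}
Petrick residual → --101, 010--
Cover = c'd + cd'e + b'e' + a'd + a'bc'  |cover|=5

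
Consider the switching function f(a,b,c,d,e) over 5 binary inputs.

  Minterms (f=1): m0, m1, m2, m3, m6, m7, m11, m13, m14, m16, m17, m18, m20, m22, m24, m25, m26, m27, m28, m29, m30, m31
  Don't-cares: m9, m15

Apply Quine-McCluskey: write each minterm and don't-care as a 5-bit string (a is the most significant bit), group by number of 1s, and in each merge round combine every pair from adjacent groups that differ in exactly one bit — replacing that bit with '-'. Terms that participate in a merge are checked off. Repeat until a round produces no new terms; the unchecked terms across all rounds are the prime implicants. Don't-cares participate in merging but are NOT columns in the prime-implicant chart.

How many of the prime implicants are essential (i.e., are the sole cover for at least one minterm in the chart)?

2

Round 0: 00000✓ 00001✓ 00010✓ 00011✓ 00110✓ 00111✓ 01001✓ 01011✓ 01101✓ 01110✓ 01111✓ 10000✓ 10001✓ 10010✓ 10100✓ 10110✓ 11000✓ 11001✓ 11010✓ 11011✓ 11100✓ 11101✓ 11110✓ 11111✓
Round 1: -0000✓ -0001✓ -0010✓ -0110✓ -1001✓ -1011✓ -1101✓ -1110✓ -1111✓ 0-001✓ 0-011✓ 0-110✓ 0-111✓ 00-10✓ 00-11✓ 000-0✓ 000-1✓ 0000-✓ 0001-✓ 0011-✓ 01-01✓ 01-11✓ 010-1✓ 011-1✓ 0111-✓ 1-000✓ 1-001✓ 1-010✓ 1-100✓ 1-110✓ 10-00✓ 10-10✓ 100-0✓ 1000-✓ 101-0✓ 11-00✓ 11-01✓ 11-10✓ 11-11✓ 110-0✓ 110-1✓ 1100-✓ 1101-✓ 111-0✓ 111-1✓ 1110-✓ 1111-✓
Round 2: --001 --110 -0-10 -00-0 -000- -1-01✓ -1-11✓ -10-1✓ -11-1✓ -111- 0--11 0-0-1 0-11- 00-1- 000-- 01--1✓ 1--00✓ 1--10✓ 1-0-0✓ 1-00- 1-1-0✓ 10--0✓ 11--0✓ 11--1✓ 11-0-✓ 11-1-✓ 110--✓ 111--✓
Round 3: -1--1 1---0 11---
PIs = {--001, --110, -0-10, -00-0, -000-, -1--1, -111-, 0--11, 0-0-1, 0-11-, 00-1-, 000--, 1---0, 1-00-, 11---}
Coverage chart:
  m0: -00-0,-000-,000--
  m1: --001,-000-,0-0-1,000--
  m2: -0-10,-00-0,00-1-,000--
  m3: 0--11,0-0-1,00-1-,000--
  m6: --110,-0-10,0-11-,00-1-
  m7: 0--11,0-11-,00-1-
  m11: -1--1,0--11,0-0-1
  m13: -1--1 ←essential
  m14: --110,-111-,0-11-
  m16: -00-0,-000-,1---0,1-00-
  m17: --001,-000-,1-00-
  m18: -0-10,-00-0,1---0
  m20: 1---0 ←essential
  m22: --110,-0-10,1---0
  m24: 1---0,1-00-,11---
  m25: --001,-1--1,1-00-,11---
  m26: 1---0,11---
  m27: -1--1,11---
  m28: 1---0,11---
  m29: -1--1,11---
  m30: --110,-111-,1---0,11---
  m31: -1--1,-111-,11---
Essential: -1--1, 1---0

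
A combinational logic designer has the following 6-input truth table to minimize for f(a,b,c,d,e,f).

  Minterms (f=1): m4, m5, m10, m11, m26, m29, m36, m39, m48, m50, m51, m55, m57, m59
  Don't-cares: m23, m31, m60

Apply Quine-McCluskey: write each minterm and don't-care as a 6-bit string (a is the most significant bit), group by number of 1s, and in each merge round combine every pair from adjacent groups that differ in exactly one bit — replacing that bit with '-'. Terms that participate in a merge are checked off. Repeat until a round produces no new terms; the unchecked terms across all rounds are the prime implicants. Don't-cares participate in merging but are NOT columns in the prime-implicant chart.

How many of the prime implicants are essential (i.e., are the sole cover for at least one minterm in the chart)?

8

size-2^0 implicants → 000100(✓)  000101(✓)  001010(✓)  001011(✓)  010111(✓)  011010(✓)  011101(✓)  011111(✓)  100100(✓)  100111(✓)  110000(✓)  110010(✓)  110011(✓)  110111(✓)  111001(✓)  111011(✓)  111100
size-2^1 implicants → -00100  -10111  0-1010  00010-  00101-  01-111  0111-1  1-0111  11-011  110-11  1100-0  11001-  1110-1
Unchecked terms (primes): -00100, -10111, 0-1010, 00010-, 00101-, 01-111, 0111-1, 1-0111, 11-011, 110-11, 1100-0, 11001-, 1110-1, 111100
Minterm coverage:
  m4 ⊆ -00100,00010-
  m5 ⊆ 00010- [E]
  m10 ⊆ 0-1010,00101-
  m11 ⊆ 00101- [E]
  m26 ⊆ 0-1010 [E]
  m29 ⊆ 0111-1 [E]
  m36 ⊆ -00100 [E]
  m39 ⊆ 1-0111 [E]
  m48 ⊆ 1100-0 [E]
  m50 ⊆ 1100-0,11001-
  m51 ⊆ 11-011,110-11,11001-
  m55 ⊆ -10111,1-0111,110-11
  m57 ⊆ 1110-1 [E]
  m59 ⊆ 11-011,1110-1
E = {-00100, 0-1010, 00010-, 00101-, 0111-1, 1-0111, 1100-0, 1110-1}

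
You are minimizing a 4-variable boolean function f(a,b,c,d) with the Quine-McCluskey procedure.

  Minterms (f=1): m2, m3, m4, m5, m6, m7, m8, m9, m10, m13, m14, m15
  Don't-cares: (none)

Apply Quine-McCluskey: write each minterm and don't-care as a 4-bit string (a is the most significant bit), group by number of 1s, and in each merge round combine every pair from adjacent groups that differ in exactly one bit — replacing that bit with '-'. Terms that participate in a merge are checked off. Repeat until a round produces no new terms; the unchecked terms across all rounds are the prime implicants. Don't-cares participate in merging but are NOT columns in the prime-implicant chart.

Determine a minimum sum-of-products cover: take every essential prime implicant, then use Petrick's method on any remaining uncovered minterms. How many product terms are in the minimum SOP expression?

Round 0: 0010✓ 0011✓ 0100✓ 0101✓ 0110✓ 0111✓ 1000✓ 1001✓ 1010✓ 1101✓ 1110✓ 1111✓
Round 1: -010✓ -101✓ -110✓ -111✓ 0-10✓ 0-11✓ 001-✓ 01-0✓ 01-1✓ 010-✓ 011-✓ 1-01 1-10✓ 10-0 100- 11-1✓ 111-✓
Round 2: --10 -1-1 -11- 0-1- 01--
PIs = {--10, -1-1, -11-, 0-1-, 01--, 1-01, 10-0, 100-}
Coverage chart:
  m2: --10,0-1-
  m3: 0-1- ←essential
  m4: 01-- ←essential
  m5: -1-1,01--
  m6: --10,-11-,0-1-,01--
  m7: -1-1,-11-,0-1-,01--
  m8: 10-0,100-
  m9: 1-01,100-
  m10: --10,10-0
  m13: -1-1,1-01
  m14: --10,-11-
  m15: -1-1,-11-
Essential: 0-1-, 01--
Petrick residual → --10, -1-1, 100-
Min cover (5 terms): cd' + bd + a'c + a'b + ab'c'

5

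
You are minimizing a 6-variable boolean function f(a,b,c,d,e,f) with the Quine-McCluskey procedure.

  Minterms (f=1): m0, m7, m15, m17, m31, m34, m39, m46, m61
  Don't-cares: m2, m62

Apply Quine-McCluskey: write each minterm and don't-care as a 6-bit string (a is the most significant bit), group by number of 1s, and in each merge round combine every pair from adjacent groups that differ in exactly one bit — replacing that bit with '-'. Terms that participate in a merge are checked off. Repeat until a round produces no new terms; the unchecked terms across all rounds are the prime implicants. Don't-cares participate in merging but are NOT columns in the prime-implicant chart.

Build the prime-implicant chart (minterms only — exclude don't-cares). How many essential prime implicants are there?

[col 0] 000000*, 000010*, 000111*, 001111*, 010001, 011111*, 100010*, 100111*, 101110*, 111101, 111110*
[col 1] -00010, -00111, 0-1111, 00-111, 0000-0, 1-1110
Prime implicants: -00010, -00111, 0-1111, 00-111, 0000-0, 010001, 1-1110, 111101
PI chart (minterm → PIs covering it):
  0 | 0000-0  (sole → essential)
  7 | -00111,00-111
  15 | 0-1111,00-111
  17 | 010001  (sole → essential)
  31 | 0-1111  (sole → essential)
  34 | -00010  (sole → essential)
  39 | -00111  (sole → essential)
  46 | 1-1110  (sole → essential)
  61 | 111101  (sole → essential)
Essential prime implicants: -00010, -00111, 0-1111, 0000-0, 010001, 1-1110, 111101

7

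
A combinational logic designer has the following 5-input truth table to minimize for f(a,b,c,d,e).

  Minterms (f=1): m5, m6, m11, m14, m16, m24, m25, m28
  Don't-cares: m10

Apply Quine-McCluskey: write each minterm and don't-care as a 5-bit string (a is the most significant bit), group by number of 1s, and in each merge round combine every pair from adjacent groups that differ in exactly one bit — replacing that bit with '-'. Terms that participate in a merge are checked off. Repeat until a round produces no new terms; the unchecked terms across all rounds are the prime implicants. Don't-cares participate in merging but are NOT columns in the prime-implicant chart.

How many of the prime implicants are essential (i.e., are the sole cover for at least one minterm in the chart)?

6

size-2^0 implicants → 00101  00110(✓)  01010(✓)  01011(✓)  01110(✓)  10000(✓)  11000(✓)  11001(✓)  11100(✓)
size-2^1 implicants → 0-110  01-10  0101-  1-000  11-00  1100-
Unchecked terms (primes): 0-110, 00101, 01-10, 0101-, 1-000, 11-00, 1100-
Minterm coverage:
  m5 ⊆ 00101 [E]
  m6 ⊆ 0-110 [E]
  m11 ⊆ 0101- [E]
  m14 ⊆ 0-110,01-10
  m16 ⊆ 1-000 [E]
  m24 ⊆ 1-000,11-00,1100-
  m25 ⊆ 1100- [E]
  m28 ⊆ 11-00 [E]
E = {0-110, 00101, 0101-, 1-000, 11-00, 1100-}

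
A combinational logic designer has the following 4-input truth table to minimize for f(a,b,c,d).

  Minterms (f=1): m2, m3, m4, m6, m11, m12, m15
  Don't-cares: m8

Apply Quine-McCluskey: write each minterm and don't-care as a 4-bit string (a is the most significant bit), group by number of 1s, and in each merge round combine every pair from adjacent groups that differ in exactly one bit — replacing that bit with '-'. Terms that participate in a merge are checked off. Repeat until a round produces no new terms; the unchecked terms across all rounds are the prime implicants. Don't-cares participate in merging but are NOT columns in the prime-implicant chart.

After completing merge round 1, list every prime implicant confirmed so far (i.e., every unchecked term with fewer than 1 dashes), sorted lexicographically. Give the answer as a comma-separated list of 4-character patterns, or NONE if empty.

size-2^0 implicants → 0010(✓)  0011(✓)  0100(✓)  0110(✓)  1000(✓)  1011(✓)  1100(✓)  1111(✓)
size-2^1 implicants → -011  -100  0-10  001-  01-0  1-00  1-11
Unchecked terms (primes): -011, -100, 0-10, 001-, 01-0, 1-00, 1-11

NONE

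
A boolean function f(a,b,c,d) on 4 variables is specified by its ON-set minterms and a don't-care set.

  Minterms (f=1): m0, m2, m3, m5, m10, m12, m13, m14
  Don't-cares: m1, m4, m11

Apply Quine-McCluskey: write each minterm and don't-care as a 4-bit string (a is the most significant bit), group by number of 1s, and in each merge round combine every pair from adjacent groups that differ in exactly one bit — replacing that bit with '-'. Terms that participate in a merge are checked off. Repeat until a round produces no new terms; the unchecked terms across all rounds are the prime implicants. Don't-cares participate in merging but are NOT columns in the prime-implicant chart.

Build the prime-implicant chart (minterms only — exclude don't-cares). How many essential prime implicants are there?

Round 0: 0000✓ 0001✓ 0010✓ 0011✓ 0100✓ 0101✓ 1010✓ 1011✓ 1100✓ 1101✓ 1110✓
Round 1: -010✓ -011✓ -100✓ -101✓ 0-00✓ 0-01✓ 00-0✓ 00-1✓ 000-✓ 001-✓ 010-✓ 1-10 101-✓ 11-0 110-✓
Round 2: -01- -10- 0-0- 00--
PIs = {-01-, -10-, 0-0-, 00--, 1-10, 11-0}
Coverage chart:
  m0: 0-0-,00--
  m2: -01-,00--
  m3: -01-,00--
  m5: -10-,0-0-
  m10: -01-,1-10
  m12: -10-,11-0
  m13: -10- ←essential
  m14: 1-10,11-0
Essential: -10-

1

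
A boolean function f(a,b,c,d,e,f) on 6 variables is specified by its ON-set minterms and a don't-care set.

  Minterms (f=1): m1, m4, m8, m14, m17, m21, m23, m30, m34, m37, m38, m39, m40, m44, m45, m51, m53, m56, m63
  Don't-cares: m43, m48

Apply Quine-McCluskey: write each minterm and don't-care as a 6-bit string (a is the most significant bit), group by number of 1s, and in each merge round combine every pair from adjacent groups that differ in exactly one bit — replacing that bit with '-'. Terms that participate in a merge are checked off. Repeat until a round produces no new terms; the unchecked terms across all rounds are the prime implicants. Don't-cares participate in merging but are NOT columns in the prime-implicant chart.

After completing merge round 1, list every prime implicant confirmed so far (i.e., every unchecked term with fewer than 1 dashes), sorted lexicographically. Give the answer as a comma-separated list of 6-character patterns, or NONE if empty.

000100, 101011, 110011, 111111

Round 0: 000001✓ 000100 001000✓ 001110✓ 010001✓ 010101✓ 010111✓ 011110✓ 100010✓ 100101✓ 100110✓ 100111✓ 101000✓ 101011 101100✓ 101101✓ 110000✓ 110011 110101✓ 111000✓ 111111
Round 1: -01000 -10101 0-0001 0-1110 010-01 0101-1 1-0101 1-1000 10-101 100-10 1001-1 10011- 101-00 10110- 11-000
PIs = {-01000, -10101, 0-0001, 0-1110, 000100, 010-01, 0101-1, 1-0101, 1-1000, 10-101, 100-10, 1001-1, 10011-, 101-00, 101011, 10110-, 11-000, 110011, 111111}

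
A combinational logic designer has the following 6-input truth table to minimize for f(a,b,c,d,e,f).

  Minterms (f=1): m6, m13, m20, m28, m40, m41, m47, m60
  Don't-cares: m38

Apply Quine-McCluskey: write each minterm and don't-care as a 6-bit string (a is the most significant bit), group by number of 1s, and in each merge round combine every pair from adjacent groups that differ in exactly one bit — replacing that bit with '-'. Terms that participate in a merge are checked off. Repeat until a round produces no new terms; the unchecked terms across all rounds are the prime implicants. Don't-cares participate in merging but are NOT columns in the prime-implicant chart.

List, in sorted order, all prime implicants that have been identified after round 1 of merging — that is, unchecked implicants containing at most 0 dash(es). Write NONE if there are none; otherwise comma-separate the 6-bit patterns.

001101, 101111

Round 0: 000110✓ 001101 010100✓ 011100✓ 100110✓ 101000✓ 101001✓ 101111 111100✓
Round 1: -00110 -11100 01-100 10100-
PIs = {-00110, -11100, 001101, 01-100, 10100-, 101111}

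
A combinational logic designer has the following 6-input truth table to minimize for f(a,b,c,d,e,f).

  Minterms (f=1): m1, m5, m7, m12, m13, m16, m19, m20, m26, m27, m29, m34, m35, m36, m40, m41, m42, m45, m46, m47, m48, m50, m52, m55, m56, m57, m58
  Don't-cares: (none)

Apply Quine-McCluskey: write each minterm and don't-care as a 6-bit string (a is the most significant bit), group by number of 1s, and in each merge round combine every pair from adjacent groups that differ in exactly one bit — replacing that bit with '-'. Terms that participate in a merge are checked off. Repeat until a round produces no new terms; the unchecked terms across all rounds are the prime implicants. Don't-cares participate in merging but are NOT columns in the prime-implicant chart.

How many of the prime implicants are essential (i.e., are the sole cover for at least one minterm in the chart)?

10

[col 0] 000001*, 000101*, 000111*, 001100*, 001101*, 010000*, 010011*, 010100*, 011010*, 011011*, 011101*, 100010*, 100011*, 100100*, 101000*, 101001*, 101010*, 101101*, 101110*, 101111*, 110000*, 110010*, 110100*, 110111, 111000*, 111001*, 111010*
[col 1] -01101, -10000*, -10100*, -11010, 0-1101, 00-101, 000-01, 0001-1, 00110-, 01-011, 010-00*, 01101-, 1-0010*, 1-0100, 1-1000*, 1-1001*, 1-1010*, 10-010*, 10001-, 101-01, 101-10, 1010-0*, 10100-*, 1011-1, 10111-, 11-000*, 11-010*, 110-00*, 1100-0*, 1110-0*, 11100-*
[col 2] -10-00, 1--010, 1-10-0, 1-100-, 11-0-0
Prime implicants: -01101, -10-00, -11010, 0-1101, 00-101, 000-01, 0001-1, 00110-, 01-011, 01101-, 1--010, 1-0100, 1-10-0, 1-100-, 10001-, 101-01, 101-10, 1011-1, 10111-, 11-0-0, 110111
PI chart (minterm → PIs covering it):
  1 | 000-01  (sole → essential)
  5 | 00-101,000-01,0001-1
  7 | 0001-1  (sole → essential)
  12 | 00110-  (sole → essential)
  13 | -01101,0-1101,00-101,00110-
  16 | -10-00  (sole → essential)
  19 | 01-011  (sole → essential)
  20 | -10-00  (sole → essential)
  26 | -11010,01101-
  27 | 01-011,01101-
  29 | 0-1101  (sole → essential)
  34 | 1--010,10001-
  35 | 10001-  (sole → essential)
  36 | 1-0100  (sole → essential)
  40 | 1-10-0,1-100-
  41 | 1-100-,101-01
  42 | 1--010,1-10-0,101-10
  45 | -01101,101-01,1011-1
  46 | 101-10,10111-
  47 | 1011-1,10111-
  48 | -10-00,11-0-0
  50 | 1--010,11-0-0
  52 | -10-00,1-0100
  55 | 110111  (sole → essential)
  56 | 1-10-0,1-100-,11-0-0
  57 | 1-100-  (sole → essential)
  58 | -11010,1--010,1-10-0,11-0-0
Essential prime implicants: -10-00, 0-1101, 000-01, 0001-1, 00110-, 01-011, 1-0100, 1-100-, 10001-, 110111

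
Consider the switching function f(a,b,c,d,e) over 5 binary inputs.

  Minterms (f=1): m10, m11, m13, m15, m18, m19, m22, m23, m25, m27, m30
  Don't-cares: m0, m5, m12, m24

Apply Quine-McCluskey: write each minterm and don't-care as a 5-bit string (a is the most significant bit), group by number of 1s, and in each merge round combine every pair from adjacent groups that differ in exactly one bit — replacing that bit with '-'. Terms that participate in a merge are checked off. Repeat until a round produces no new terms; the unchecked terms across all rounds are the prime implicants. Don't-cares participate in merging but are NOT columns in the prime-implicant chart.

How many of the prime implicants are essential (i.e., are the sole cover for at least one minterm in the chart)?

3

Round 0: 00000 00101✓ 01010✓ 01011✓ 01100✓ 01101✓ 01111✓ 10010✓ 10011✓ 10110✓ 10111✓ 11000✓ 11001✓ 11011✓ 11110✓
Round 1: -1011 0-101 01-11 0101- 011-1 0110- 1-011 1-110 10-10✓ 10-11✓ 1001-✓ 1011-✓ 110-1 1100-
Round 2: 10-1-
PIs = {-1011, 0-101, 00000, 01-11, 0101-, 011-1, 0110-, 1-011, 1-110, 10-1-, 110-1, 1100-}
Coverage chart:
  m10: 0101- ←essential
  m11: -1011,01-11,0101-
  m13: 0-101,011-1,0110-
  m15: 01-11,011-1
  m18: 10-1- ←essential
  m19: 1-011,10-1-
  m22: 1-110,10-1-
  m23: 10-1- ←essential
  m25: 110-1,1100-
  m27: -1011,1-011,110-1
  m30: 1-110 ←essential
Essential: 0101-, 1-110, 10-1-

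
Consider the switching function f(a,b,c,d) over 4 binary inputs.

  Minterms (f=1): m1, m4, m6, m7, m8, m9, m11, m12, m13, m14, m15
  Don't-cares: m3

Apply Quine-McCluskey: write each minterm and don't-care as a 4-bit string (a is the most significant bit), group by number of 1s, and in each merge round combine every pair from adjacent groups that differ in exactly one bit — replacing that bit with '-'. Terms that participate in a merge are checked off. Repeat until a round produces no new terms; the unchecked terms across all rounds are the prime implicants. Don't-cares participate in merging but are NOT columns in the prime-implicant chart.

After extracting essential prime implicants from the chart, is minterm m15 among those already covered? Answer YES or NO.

Round 0: 0001✓ 0011✓ 0100✓ 0110✓ 0111✓ 1000✓ 1001✓ 1011✓ 1100✓ 1101✓ 1110✓ 1111✓
Round 1: -001✓ -011✓ -100✓ -110✓ -111✓ 0-11✓ 00-1✓ 01-0✓ 011-✓ 1-00✓ 1-01✓ 1-11✓ 10-1✓ 100-✓ 11-0✓ 11-1✓ 110-✓ 111-✓
Round 2: --11 -0-1 -1-0 -11- 1--1 1-0- 11--
PIs = {--11, -0-1, -1-0, -11-, 1--1, 1-0-, 11--}
Coverage chart:
  m1: -0-1 ←essential
  m4: -1-0 ←essential
  m6: -1-0,-11-
  m7: --11,-11-
  m8: 1-0- ←essential
  m9: -0-1,1--1,1-0-
  m11: --11,-0-1,1--1
  m12: -1-0,1-0-,11--
  m13: 1--1,1-0-,11--
  m14: -1-0,-11-,11--
  m15: --11,-11-,1--1,11--
Essential: -0-1, -1-0, 1-0-

NO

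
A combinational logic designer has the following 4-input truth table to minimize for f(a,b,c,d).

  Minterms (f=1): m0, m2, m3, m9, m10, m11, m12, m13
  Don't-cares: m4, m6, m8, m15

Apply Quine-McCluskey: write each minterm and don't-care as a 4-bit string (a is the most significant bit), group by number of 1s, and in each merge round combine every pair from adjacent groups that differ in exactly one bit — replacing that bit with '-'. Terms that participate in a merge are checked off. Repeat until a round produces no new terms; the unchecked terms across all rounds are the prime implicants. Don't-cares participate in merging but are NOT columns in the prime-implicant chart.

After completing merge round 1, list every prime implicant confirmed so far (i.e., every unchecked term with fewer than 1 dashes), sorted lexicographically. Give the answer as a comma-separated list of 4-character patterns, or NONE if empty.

NONE

Round 0: 0000✓ 0010✓ 0011✓ 0100✓ 0110✓ 1000✓ 1001✓ 1010✓ 1011✓ 1100✓ 1101✓ 1111✓
Round 1: -000✓ -010✓ -011✓ -100✓ 0-00✓ 0-10✓ 00-0✓ 001-✓ 01-0✓ 1-00✓ 1-01✓ 1-11✓ 10-0✓ 10-1✓ 100-✓ 101-✓ 11-1✓ 110-✓
Round 2: --00 -0-0 -01- 0--0 1--1 1-0- 10--
PIs = {--00, -0-0, -01-, 0--0, 1--1, 1-0-, 10--}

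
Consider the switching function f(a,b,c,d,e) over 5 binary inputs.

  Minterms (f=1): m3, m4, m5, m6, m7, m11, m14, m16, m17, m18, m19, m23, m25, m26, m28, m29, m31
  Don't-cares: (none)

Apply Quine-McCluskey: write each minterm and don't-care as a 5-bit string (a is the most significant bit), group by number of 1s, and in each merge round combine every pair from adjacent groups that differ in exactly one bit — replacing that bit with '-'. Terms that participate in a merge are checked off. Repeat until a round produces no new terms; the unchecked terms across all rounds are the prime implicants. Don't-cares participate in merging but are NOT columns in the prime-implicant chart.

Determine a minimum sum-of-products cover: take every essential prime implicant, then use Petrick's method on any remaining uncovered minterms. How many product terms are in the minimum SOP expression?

8

size-2^0 implicants → 00011(✓)  00100(✓)  00101(✓)  00110(✓)  00111(✓)  01011(✓)  01110(✓)  10000(✓)  10001(✓)  10010(✓)  10011(✓)  10111(✓)  11001(✓)  11010(✓)  11100(✓)  11101(✓)  11111(✓)
size-2^1 implicants → -0011(✓)  -0111(✓)  0-011  0-110  00-11(✓)  001-0(✓)  001-1(✓)  0010-(✓)  0011-(✓)  1-001  1-010  1-111  10-11(✓)  100-0(✓)  100-1(✓)  1000-(✓)  1001-(✓)  11-01  111-1  1110-
size-2^2 implicants → -0-11  001--  100--
Unchecked terms (primes): -0-11, 0-011, 0-110, 001--, 1-001, 1-010, 1-111, 100--, 11-01, 111-1, 1110-
Minterm coverage:
  m3 ⊆ -0-11,0-011
  m4 ⊆ 001-- [E]
  m5 ⊆ 001-- [E]
  m6 ⊆ 0-110,001--
  m7 ⊆ -0-11,001--
  m11 ⊆ 0-011 [E]
  m14 ⊆ 0-110 [E]
  m16 ⊆ 100-- [E]
  m17 ⊆ 1-001,100--
  m18 ⊆ 1-010,100--
  m19 ⊆ -0-11,100--
  m23 ⊆ -0-11,1-111
  m25 ⊆ 1-001,11-01
  m26 ⊆ 1-010 [E]
  m28 ⊆ 1110- [E]
  m29 ⊆ 11-01,111-1,1110-
  m31 ⊆ 1-111,111-1
E = {0-011, 0-110, 001--, 1-010, 100--, 1110-}
Petrick residual → 1-001, 1-111
Cover = a'c'de + a'cde' + a'b'c + ac'd'e + ac'de' + acde + ab'c' + abcd'  |cover|=8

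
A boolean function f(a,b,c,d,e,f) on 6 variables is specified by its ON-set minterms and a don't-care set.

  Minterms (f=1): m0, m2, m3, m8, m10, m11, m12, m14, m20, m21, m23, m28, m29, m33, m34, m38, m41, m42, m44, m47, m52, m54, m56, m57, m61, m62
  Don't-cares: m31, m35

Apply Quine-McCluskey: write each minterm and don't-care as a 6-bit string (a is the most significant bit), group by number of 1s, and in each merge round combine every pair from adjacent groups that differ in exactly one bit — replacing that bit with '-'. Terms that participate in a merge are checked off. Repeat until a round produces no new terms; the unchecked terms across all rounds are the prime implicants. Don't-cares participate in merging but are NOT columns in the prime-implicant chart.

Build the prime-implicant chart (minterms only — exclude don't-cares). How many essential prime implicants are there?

[col 0] 000000*, 000010*, 000011*, 001000*, 001010*, 001011*, 001100*, 001110*, 010100*, 010101*, 010111*, 011100*, 011101*, 011111*, 100001*, 100010*, 100011*, 100110*, 101001*, 101010*, 101100*, 101111, 110100*, 110110*, 111000*, 111001*, 111101*, 111110*
[col 1] -00010*, -00011*, -01010*, -01100, -10100, -11101, 0-1100, 00-000*, 00-010*, 00-011*, 0000-0*, 00001-*, 001-00*, 001-10*, 0010-0*, 00101-*, 0011-0*, 01-100*, 01-101*, 01-111*, 0101-1*, 01010-*, 0111-1*, 01110-*, 1-0110, 1-1001, 10-001, 10-010*, 100-10, 1000-1, 10001-*, 11-110, 1101-0, 111-01, 11100-
[col 2] -0-010, -0001-, 00-0-0, 00-01-, 001--0, 01-1-1, 01-10-
Prime implicants: -0-010, -0001-, -01100, -10100, -11101, 0-1100, 00-0-0, 00-01-, 001--0, 01-1-1, 01-10-, 1-0110, 1-1001, 10-001, 100-10, 1000-1, 101111, 11-110, 1101-0, 111-01, 11100-
PI chart (minterm → PIs covering it):
  0 | 00-0-0  (sole → essential)
  2 | -0-010,-0001-,00-0-0,00-01-
  3 | -0001-,00-01-
  8 | 00-0-0,001--0
  10 | -0-010,00-0-0,00-01-,001--0
  11 | 00-01-  (sole → essential)
  12 | -01100,0-1100,001--0
  14 | 001--0  (sole → essential)
  20 | -10100,01-10-
  21 | 01-1-1,01-10-
  23 | 01-1-1  (sole → essential)
  28 | 0-1100,01-10-
  29 | -11101,01-1-1,01-10-
  33 | 10-001,1000-1
  34 | -0-010,-0001-,100-10
  38 | 1-0110,100-10
  41 | 1-1001,10-001
  42 | -0-010  (sole → essential)
  44 | -01100  (sole → essential)
  47 | 101111  (sole → essential)
  52 | -10100,1101-0
  54 | 1-0110,11-110,1101-0
  56 | 11100-  (sole → essential)
  57 | 1-1001,111-01,11100-
  61 | -11101,111-01
  62 | 11-110  (sole → essential)
Essential prime implicants: -0-010, -01100, 00-0-0, 00-01-, 001--0, 01-1-1, 101111, 11-110, 11100-

9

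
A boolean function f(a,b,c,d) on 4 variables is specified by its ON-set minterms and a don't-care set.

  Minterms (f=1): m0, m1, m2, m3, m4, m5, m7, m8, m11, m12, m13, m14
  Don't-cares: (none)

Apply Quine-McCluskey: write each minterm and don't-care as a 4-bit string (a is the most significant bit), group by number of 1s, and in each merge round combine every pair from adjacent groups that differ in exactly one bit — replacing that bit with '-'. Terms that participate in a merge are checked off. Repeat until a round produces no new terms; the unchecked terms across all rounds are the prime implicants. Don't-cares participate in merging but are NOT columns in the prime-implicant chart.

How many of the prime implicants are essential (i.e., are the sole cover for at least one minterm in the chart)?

[col 0] 0000*, 0001*, 0010*, 0011*, 0100*, 0101*, 0111*, 1000*, 1011*, 1100*, 1101*, 1110*
[col 1] -000*, -011, -100*, -101*, 0-00*, 0-01*, 0-11*, 00-0*, 00-1*, 000-*, 001-*, 01-1*, 010-*, 1-00*, 11-0, 110-*
[col 2] --00, -10-, 0--1, 0-0-, 00--
Prime implicants: --00, -011, -10-, 0--1, 0-0-, 00--, 11-0
PI chart (minterm → PIs covering it):
  0 | --00,0-0-,00--
  1 | 0--1,0-0-,00--
  2 | 00--  (sole → essential)
  3 | -011,0--1,00--
  4 | --00,-10-,0-0-
  5 | -10-,0--1,0-0-
  7 | 0--1  (sole → essential)
  8 | --00  (sole → essential)
  11 | -011  (sole → essential)
  12 | --00,-10-,11-0
  13 | -10-  (sole → essential)
  14 | 11-0  (sole → essential)
Essential prime implicants: --00, -011, -10-, 0--1, 00--, 11-0

6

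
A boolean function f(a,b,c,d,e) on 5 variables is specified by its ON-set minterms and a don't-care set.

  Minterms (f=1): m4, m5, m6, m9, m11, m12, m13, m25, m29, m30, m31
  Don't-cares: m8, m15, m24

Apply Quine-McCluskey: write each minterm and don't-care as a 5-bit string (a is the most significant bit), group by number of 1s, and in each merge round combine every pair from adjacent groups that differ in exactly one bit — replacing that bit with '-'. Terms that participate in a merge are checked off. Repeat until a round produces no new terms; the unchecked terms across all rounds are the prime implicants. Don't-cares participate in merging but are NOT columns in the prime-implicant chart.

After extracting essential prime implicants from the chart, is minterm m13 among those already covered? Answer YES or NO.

YES

[col 0] 00100*, 00101*, 00110*, 01000*, 01001*, 01011*, 01100*, 01101*, 01111*, 11000*, 11001*, 11101*, 11110*, 11111*
[col 1] -1000*, -1001*, -1101*, -1111*, 0-100*, 0-101*, 001-0, 0010-*, 01-00*, 01-01*, 01-11*, 010-1*, 0100-*, 011-1*, 0110-*, 11-01*, 1100-*, 111-1*, 1111-
[col 2] -1-01, -100-, -11-1, 0-10-, 01--1, 01-0-
Prime implicants: -1-01, -100-, -11-1, 0-10-, 001-0, 01--1, 01-0-, 1111-
PI chart (minterm → PIs covering it):
  4 | 0-10-,001-0
  5 | 0-10-  (sole → essential)
  6 | 001-0  (sole → essential)
  9 | -1-01,-100-,01--1,01-0-
  11 | 01--1  (sole → essential)
  12 | 0-10-,01-0-
  13 | -1-01,-11-1,0-10-,01--1,01-0-
  25 | -1-01,-100-
  29 | -1-01,-11-1
  30 | 1111-  (sole → essential)
  31 | -11-1,1111-
Essential prime implicants: 0-10-, 001-0, 01--1, 1111-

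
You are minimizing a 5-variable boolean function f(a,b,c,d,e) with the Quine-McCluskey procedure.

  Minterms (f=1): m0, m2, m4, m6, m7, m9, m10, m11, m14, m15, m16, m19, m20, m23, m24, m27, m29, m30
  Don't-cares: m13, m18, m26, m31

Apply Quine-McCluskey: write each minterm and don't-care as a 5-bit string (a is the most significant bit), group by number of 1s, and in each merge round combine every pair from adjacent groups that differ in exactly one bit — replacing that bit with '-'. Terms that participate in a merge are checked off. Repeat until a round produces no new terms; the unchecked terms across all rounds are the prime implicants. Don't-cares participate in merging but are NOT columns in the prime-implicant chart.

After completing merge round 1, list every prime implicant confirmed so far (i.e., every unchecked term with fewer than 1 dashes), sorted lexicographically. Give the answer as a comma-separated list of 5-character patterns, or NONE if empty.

Round 0: 00000✓ 00010✓ 00100✓ 00110✓ 00111✓ 01001✓ 01010✓ 01011✓ 01101✓ 01110✓ 01111✓ 10000✓ 10010✓ 10011✓ 10100✓ 10111✓ 11000✓ 11010✓ 11011✓ 11101✓ 11110✓ 11111✓
Round 1: -0000✓ -0010✓ -0100✓ -0111✓ -1010✓ -1011✓ -1101✓ -1110✓ -1111✓ 0-010✓ 0-110✓ 0-111✓ 00-00✓ 00-10✓ 000-0✓ 001-0✓ 0011-✓ 01-01✓ 01-10✓ 01-11✓ 010-1✓ 0101-✓ 011-1✓ 0111-✓ 1-000✓ 1-010✓ 1-011✓ 1-111✓ 10-00✓ 10-11✓ 100-0✓ 1001-✓ 11-10✓ 11-11✓ 110-0✓ 1101-✓ 111-1✓ 1111-✓
Round 2: --010 --111 -0-00 -00-0 -1-10✓ -1-11✓ -101-✓ -11-1 -111-✓ 0--10 0-11- 00--0 01--1 01-1-✓ 1--11 1-0-0 1-01- 11-1-✓
Round 3: -1-1-
PIs = {--010, --111, -0-00, -00-0, -1-1-, -11-1, 0--10, 0-11-, 00--0, 01--1, 1--11, 1-0-0, 1-01-}

NONE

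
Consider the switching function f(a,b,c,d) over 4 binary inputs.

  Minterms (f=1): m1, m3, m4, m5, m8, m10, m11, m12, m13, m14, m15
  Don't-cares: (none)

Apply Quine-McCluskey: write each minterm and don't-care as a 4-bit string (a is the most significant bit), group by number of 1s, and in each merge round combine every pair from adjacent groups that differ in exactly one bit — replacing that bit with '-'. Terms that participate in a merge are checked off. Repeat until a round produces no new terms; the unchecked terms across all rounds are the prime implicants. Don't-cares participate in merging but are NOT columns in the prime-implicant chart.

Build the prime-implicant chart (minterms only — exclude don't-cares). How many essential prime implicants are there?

2

size-2^0 implicants → 0001(✓)  0011(✓)  0100(✓)  0101(✓)  1000(✓)  1010(✓)  1011(✓)  1100(✓)  1101(✓)  1110(✓)  1111(✓)
size-2^1 implicants → -011  -100(✓)  -101(✓)  0-01  00-1  010-(✓)  1-00(✓)  1-10(✓)  1-11(✓)  10-0(✓)  101-(✓)  11-0(✓)  11-1(✓)  110-(✓)  111-(✓)
size-2^2 implicants → -10-  1--0  1-1-  11--
Unchecked terms (primes): -011, -10-, 0-01, 00-1, 1--0, 1-1-, 11--
Minterm coverage:
  m1 ⊆ 0-01,00-1
  m3 ⊆ -011,00-1
  m4 ⊆ -10- [E]
  m5 ⊆ -10-,0-01
  m8 ⊆ 1--0 [E]
  m10 ⊆ 1--0,1-1-
  m11 ⊆ -011,1-1-
  m12 ⊆ -10-,1--0,11--
  m13 ⊆ -10-,11--
  m14 ⊆ 1--0,1-1-,11--
  m15 ⊆ 1-1-,11--
E = {-10-, 1--0}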